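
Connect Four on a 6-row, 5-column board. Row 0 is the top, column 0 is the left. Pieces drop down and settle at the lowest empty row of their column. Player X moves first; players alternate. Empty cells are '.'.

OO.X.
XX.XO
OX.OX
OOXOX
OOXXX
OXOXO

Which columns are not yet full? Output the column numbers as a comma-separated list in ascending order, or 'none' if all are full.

col 0: top cell = 'O' → FULL
col 1: top cell = 'O' → FULL
col 2: top cell = '.' → open
col 3: top cell = 'X' → FULL
col 4: top cell = '.' → open

Answer: 2,4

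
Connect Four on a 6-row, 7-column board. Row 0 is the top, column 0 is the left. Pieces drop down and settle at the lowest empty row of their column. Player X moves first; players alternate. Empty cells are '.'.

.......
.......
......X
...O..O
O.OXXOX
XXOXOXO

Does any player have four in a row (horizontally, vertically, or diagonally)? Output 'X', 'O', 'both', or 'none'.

none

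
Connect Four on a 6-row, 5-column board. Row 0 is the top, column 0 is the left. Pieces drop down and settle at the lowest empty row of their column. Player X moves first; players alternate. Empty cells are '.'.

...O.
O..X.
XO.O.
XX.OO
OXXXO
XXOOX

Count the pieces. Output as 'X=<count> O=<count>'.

X=10 O=10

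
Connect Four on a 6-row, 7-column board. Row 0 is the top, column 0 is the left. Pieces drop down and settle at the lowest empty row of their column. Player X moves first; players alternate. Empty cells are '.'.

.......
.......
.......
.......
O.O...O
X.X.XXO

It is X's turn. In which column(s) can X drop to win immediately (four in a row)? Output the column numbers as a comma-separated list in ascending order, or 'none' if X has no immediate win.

Answer: 3

Derivation:
col 0: drop X → no win
col 1: drop X → no win
col 2: drop X → no win
col 3: drop X → WIN!
col 4: drop X → no win
col 5: drop X → no win
col 6: drop X → no win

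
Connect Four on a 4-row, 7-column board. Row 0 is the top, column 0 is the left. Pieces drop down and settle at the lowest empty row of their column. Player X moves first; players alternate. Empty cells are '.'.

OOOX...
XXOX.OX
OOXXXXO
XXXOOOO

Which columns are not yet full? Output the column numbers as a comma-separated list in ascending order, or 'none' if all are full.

Answer: 4,5,6

Derivation:
col 0: top cell = 'O' → FULL
col 1: top cell = 'O' → FULL
col 2: top cell = 'O' → FULL
col 3: top cell = 'X' → FULL
col 4: top cell = '.' → open
col 5: top cell = '.' → open
col 6: top cell = '.' → open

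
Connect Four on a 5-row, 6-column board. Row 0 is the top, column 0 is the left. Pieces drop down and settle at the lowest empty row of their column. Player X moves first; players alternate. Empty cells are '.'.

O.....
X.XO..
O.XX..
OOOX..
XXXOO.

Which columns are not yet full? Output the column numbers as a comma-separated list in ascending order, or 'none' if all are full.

col 0: top cell = 'O' → FULL
col 1: top cell = '.' → open
col 2: top cell = '.' → open
col 3: top cell = '.' → open
col 4: top cell = '.' → open
col 5: top cell = '.' → open

Answer: 1,2,3,4,5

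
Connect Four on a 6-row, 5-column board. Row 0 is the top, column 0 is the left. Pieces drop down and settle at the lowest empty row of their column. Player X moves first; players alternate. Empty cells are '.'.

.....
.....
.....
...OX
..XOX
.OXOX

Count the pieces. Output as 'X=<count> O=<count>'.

X=5 O=4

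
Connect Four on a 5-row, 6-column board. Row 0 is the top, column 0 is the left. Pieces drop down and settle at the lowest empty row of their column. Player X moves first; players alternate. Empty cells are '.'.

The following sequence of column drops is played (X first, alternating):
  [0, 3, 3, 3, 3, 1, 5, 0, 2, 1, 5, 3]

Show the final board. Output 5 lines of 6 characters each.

Move 1: X drops in col 0, lands at row 4
Move 2: O drops in col 3, lands at row 4
Move 3: X drops in col 3, lands at row 3
Move 4: O drops in col 3, lands at row 2
Move 5: X drops in col 3, lands at row 1
Move 6: O drops in col 1, lands at row 4
Move 7: X drops in col 5, lands at row 4
Move 8: O drops in col 0, lands at row 3
Move 9: X drops in col 2, lands at row 4
Move 10: O drops in col 1, lands at row 3
Move 11: X drops in col 5, lands at row 3
Move 12: O drops in col 3, lands at row 0

Answer: ...O..
...X..
...O..
OO.X.X
XOXO.X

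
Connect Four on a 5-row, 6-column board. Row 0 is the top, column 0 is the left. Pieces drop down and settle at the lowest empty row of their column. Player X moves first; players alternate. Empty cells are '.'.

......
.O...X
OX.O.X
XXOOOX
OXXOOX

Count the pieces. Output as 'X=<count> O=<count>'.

X=9 O=9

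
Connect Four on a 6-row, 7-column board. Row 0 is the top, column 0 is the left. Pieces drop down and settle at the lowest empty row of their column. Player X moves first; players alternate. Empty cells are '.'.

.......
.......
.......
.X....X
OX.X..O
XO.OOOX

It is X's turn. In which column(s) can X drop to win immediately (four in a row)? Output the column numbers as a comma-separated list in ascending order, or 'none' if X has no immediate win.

Answer: none

Derivation:
col 0: drop X → no win
col 1: drop X → no win
col 2: drop X → no win
col 3: drop X → no win
col 4: drop X → no win
col 5: drop X → no win
col 6: drop X → no win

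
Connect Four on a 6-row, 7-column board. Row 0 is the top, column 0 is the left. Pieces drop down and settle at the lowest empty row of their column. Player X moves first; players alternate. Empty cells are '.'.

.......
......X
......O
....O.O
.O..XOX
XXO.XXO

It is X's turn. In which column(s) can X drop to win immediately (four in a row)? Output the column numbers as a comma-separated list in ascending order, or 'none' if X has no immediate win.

Answer: none

Derivation:
col 0: drop X → no win
col 1: drop X → no win
col 2: drop X → no win
col 3: drop X → no win
col 4: drop X → no win
col 5: drop X → no win
col 6: drop X → no win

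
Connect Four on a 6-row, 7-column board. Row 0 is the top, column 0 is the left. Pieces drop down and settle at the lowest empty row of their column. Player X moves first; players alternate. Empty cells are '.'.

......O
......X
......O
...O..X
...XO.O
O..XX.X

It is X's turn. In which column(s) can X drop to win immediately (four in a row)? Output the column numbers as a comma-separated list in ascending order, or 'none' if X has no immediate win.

col 0: drop X → no win
col 1: drop X → no win
col 2: drop X → no win
col 3: drop X → no win
col 4: drop X → no win
col 5: drop X → WIN!

Answer: 5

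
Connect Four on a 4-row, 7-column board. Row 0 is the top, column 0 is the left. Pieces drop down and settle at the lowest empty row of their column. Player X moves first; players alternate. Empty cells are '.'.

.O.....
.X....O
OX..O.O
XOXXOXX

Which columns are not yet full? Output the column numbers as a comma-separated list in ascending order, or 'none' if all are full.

col 0: top cell = '.' → open
col 1: top cell = 'O' → FULL
col 2: top cell = '.' → open
col 3: top cell = '.' → open
col 4: top cell = '.' → open
col 5: top cell = '.' → open
col 6: top cell = '.' → open

Answer: 0,2,3,4,5,6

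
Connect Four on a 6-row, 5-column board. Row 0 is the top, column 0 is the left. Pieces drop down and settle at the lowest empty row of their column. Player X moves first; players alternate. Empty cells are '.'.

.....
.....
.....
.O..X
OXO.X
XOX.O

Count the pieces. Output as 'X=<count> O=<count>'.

X=5 O=5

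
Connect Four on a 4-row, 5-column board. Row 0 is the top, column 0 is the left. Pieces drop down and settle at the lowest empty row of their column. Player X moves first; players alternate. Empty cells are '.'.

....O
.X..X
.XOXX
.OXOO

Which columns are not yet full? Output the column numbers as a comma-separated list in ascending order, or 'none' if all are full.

Answer: 0,1,2,3

Derivation:
col 0: top cell = '.' → open
col 1: top cell = '.' → open
col 2: top cell = '.' → open
col 3: top cell = '.' → open
col 4: top cell = 'O' → FULL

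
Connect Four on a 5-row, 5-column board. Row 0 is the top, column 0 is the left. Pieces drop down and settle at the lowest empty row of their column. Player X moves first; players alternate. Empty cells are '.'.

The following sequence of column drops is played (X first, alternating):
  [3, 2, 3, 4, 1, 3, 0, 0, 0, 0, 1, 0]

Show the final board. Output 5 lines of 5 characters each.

Answer: O....
O....
X..O.
OX.X.
XXOXO

Derivation:
Move 1: X drops in col 3, lands at row 4
Move 2: O drops in col 2, lands at row 4
Move 3: X drops in col 3, lands at row 3
Move 4: O drops in col 4, lands at row 4
Move 5: X drops in col 1, lands at row 4
Move 6: O drops in col 3, lands at row 2
Move 7: X drops in col 0, lands at row 4
Move 8: O drops in col 0, lands at row 3
Move 9: X drops in col 0, lands at row 2
Move 10: O drops in col 0, lands at row 1
Move 11: X drops in col 1, lands at row 3
Move 12: O drops in col 0, lands at row 0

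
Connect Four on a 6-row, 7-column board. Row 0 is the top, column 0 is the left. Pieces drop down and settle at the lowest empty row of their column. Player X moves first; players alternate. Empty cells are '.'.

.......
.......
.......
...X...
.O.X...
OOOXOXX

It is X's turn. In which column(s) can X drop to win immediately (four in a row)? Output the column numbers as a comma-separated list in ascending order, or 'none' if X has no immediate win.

Answer: 3

Derivation:
col 0: drop X → no win
col 1: drop X → no win
col 2: drop X → no win
col 3: drop X → WIN!
col 4: drop X → no win
col 5: drop X → no win
col 6: drop X → no win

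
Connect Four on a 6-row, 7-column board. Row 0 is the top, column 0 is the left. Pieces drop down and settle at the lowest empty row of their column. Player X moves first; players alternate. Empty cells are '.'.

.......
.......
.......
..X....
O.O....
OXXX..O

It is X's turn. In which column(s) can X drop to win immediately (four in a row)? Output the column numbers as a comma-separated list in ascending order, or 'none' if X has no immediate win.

col 0: drop X → no win
col 1: drop X → no win
col 2: drop X → no win
col 3: drop X → no win
col 4: drop X → WIN!
col 5: drop X → no win
col 6: drop X → no win

Answer: 4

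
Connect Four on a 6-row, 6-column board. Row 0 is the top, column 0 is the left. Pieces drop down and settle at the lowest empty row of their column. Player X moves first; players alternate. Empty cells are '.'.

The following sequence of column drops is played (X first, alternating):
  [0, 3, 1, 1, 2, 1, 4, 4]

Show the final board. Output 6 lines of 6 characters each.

Move 1: X drops in col 0, lands at row 5
Move 2: O drops in col 3, lands at row 5
Move 3: X drops in col 1, lands at row 5
Move 4: O drops in col 1, lands at row 4
Move 5: X drops in col 2, lands at row 5
Move 6: O drops in col 1, lands at row 3
Move 7: X drops in col 4, lands at row 5
Move 8: O drops in col 4, lands at row 4

Answer: ......
......
......
.O....
.O..O.
XXXOX.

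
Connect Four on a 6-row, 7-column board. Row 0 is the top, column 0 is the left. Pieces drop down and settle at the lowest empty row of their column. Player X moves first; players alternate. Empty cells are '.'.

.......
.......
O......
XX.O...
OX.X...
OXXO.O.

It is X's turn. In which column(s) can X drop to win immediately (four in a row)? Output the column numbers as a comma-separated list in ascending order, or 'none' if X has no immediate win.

Answer: 1

Derivation:
col 0: drop X → no win
col 1: drop X → WIN!
col 2: drop X → no win
col 3: drop X → no win
col 4: drop X → no win
col 5: drop X → no win
col 6: drop X → no win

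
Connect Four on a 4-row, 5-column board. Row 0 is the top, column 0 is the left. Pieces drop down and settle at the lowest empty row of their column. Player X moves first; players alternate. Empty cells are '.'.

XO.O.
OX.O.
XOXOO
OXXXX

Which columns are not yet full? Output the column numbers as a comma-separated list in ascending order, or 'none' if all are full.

col 0: top cell = 'X' → FULL
col 1: top cell = 'O' → FULL
col 2: top cell = '.' → open
col 3: top cell = 'O' → FULL
col 4: top cell = '.' → open

Answer: 2,4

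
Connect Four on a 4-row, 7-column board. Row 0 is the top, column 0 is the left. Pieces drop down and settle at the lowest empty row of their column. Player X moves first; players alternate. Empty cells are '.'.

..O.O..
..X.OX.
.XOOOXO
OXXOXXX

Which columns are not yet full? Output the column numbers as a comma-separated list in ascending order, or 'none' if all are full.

col 0: top cell = '.' → open
col 1: top cell = '.' → open
col 2: top cell = 'O' → FULL
col 3: top cell = '.' → open
col 4: top cell = 'O' → FULL
col 5: top cell = '.' → open
col 6: top cell = '.' → open

Answer: 0,1,3,5,6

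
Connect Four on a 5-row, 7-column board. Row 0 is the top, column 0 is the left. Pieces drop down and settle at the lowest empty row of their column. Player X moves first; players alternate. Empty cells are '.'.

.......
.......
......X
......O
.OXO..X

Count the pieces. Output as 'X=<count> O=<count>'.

X=3 O=3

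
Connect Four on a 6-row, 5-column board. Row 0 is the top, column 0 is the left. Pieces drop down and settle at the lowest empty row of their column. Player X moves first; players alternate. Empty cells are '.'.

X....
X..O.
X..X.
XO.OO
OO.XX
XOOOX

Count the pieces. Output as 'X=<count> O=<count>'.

X=9 O=9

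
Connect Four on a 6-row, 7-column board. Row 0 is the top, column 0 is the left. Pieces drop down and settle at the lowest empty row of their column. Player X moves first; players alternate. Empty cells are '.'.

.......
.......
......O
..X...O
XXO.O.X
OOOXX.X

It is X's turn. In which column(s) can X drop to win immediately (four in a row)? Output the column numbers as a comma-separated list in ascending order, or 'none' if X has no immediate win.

col 0: drop X → no win
col 1: drop X → no win
col 2: drop X → no win
col 3: drop X → no win
col 4: drop X → no win
col 5: drop X → WIN!
col 6: drop X → no win

Answer: 5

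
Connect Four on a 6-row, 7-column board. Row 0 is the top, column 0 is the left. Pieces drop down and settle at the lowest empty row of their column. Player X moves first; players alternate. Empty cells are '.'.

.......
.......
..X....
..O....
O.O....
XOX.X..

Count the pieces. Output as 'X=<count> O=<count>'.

X=4 O=4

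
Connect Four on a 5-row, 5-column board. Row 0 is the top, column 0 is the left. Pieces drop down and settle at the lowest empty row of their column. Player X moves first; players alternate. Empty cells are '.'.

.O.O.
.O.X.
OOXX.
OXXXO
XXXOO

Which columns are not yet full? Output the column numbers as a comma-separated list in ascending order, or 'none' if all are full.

Answer: 0,2,4

Derivation:
col 0: top cell = '.' → open
col 1: top cell = 'O' → FULL
col 2: top cell = '.' → open
col 3: top cell = 'O' → FULL
col 4: top cell = '.' → open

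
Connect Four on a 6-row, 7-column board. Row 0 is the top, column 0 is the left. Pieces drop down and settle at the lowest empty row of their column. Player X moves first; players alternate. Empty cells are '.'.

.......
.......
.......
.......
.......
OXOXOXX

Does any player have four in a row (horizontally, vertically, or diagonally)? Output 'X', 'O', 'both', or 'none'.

none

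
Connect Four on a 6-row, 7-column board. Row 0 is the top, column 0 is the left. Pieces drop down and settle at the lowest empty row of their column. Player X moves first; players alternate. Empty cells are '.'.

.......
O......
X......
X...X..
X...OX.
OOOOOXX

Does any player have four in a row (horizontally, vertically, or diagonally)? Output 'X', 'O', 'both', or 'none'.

O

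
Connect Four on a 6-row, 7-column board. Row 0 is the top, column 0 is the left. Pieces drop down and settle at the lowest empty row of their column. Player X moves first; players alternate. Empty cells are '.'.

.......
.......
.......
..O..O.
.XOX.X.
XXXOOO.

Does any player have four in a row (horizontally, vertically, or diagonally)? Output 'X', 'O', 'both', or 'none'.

none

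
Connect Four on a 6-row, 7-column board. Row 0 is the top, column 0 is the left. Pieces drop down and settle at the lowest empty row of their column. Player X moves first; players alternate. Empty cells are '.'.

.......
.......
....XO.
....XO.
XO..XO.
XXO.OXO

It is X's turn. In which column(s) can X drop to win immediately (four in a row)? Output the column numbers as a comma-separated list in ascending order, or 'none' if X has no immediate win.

col 0: drop X → no win
col 1: drop X → no win
col 2: drop X → no win
col 3: drop X → no win
col 4: drop X → WIN!
col 5: drop X → no win
col 6: drop X → no win

Answer: 4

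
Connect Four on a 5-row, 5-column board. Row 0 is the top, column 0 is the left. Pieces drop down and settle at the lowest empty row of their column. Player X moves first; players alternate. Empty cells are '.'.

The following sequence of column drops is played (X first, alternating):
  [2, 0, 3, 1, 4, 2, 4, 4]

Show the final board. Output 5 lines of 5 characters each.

Answer: .....
.....
....O
..O.X
OOXXX

Derivation:
Move 1: X drops in col 2, lands at row 4
Move 2: O drops in col 0, lands at row 4
Move 3: X drops in col 3, lands at row 4
Move 4: O drops in col 1, lands at row 4
Move 5: X drops in col 4, lands at row 4
Move 6: O drops in col 2, lands at row 3
Move 7: X drops in col 4, lands at row 3
Move 8: O drops in col 4, lands at row 2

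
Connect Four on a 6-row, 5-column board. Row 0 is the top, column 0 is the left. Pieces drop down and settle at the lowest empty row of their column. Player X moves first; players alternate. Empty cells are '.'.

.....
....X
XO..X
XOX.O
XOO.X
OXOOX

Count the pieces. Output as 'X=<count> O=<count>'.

X=9 O=8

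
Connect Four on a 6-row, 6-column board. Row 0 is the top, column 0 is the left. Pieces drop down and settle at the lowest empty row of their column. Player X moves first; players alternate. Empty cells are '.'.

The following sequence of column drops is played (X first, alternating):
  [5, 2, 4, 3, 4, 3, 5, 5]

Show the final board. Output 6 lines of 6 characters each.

Answer: ......
......
......
.....O
...OXX
..OOXX

Derivation:
Move 1: X drops in col 5, lands at row 5
Move 2: O drops in col 2, lands at row 5
Move 3: X drops in col 4, lands at row 5
Move 4: O drops in col 3, lands at row 5
Move 5: X drops in col 4, lands at row 4
Move 6: O drops in col 3, lands at row 4
Move 7: X drops in col 5, lands at row 4
Move 8: O drops in col 5, lands at row 3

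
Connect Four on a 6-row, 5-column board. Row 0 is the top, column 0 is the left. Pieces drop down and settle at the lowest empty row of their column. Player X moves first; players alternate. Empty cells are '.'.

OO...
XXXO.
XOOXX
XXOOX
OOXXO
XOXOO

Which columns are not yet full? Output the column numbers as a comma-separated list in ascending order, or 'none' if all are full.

Answer: 2,3,4

Derivation:
col 0: top cell = 'O' → FULL
col 1: top cell = 'O' → FULL
col 2: top cell = '.' → open
col 3: top cell = '.' → open
col 4: top cell = '.' → open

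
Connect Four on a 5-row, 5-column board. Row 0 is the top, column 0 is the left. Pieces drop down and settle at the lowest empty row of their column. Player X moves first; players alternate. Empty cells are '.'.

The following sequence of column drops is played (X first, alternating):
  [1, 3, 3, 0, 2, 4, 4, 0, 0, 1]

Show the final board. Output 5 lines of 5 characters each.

Answer: .....
.....
X....
OO.XX
OXXOO

Derivation:
Move 1: X drops in col 1, lands at row 4
Move 2: O drops in col 3, lands at row 4
Move 3: X drops in col 3, lands at row 3
Move 4: O drops in col 0, lands at row 4
Move 5: X drops in col 2, lands at row 4
Move 6: O drops in col 4, lands at row 4
Move 7: X drops in col 4, lands at row 3
Move 8: O drops in col 0, lands at row 3
Move 9: X drops in col 0, lands at row 2
Move 10: O drops in col 1, lands at row 3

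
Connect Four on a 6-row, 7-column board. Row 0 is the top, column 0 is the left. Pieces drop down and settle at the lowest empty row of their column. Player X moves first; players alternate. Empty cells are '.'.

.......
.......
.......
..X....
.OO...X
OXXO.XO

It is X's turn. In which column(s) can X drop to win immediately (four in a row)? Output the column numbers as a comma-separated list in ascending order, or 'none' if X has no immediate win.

col 0: drop X → no win
col 1: drop X → no win
col 2: drop X → no win
col 3: drop X → no win
col 4: drop X → no win
col 5: drop X → no win
col 6: drop X → no win

Answer: none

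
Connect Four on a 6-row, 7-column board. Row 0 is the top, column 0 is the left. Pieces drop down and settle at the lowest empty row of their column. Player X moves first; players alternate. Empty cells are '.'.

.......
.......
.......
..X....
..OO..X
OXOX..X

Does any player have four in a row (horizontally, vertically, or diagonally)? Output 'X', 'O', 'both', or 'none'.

none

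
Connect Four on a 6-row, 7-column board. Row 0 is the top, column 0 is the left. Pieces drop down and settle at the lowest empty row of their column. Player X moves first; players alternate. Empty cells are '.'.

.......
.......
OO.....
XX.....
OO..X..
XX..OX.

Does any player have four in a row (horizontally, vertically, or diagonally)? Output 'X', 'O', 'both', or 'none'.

none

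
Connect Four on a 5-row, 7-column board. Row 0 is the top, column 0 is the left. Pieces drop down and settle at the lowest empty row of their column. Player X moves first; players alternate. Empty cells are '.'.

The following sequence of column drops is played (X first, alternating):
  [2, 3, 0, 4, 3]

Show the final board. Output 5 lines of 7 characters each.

Move 1: X drops in col 2, lands at row 4
Move 2: O drops in col 3, lands at row 4
Move 3: X drops in col 0, lands at row 4
Move 4: O drops in col 4, lands at row 4
Move 5: X drops in col 3, lands at row 3

Answer: .......
.......
.......
...X...
X.XOO..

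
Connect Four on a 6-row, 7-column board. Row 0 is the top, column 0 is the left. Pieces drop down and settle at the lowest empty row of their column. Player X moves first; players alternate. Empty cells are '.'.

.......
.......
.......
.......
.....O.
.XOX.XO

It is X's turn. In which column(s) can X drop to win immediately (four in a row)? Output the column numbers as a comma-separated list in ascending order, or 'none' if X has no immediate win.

Answer: none

Derivation:
col 0: drop X → no win
col 1: drop X → no win
col 2: drop X → no win
col 3: drop X → no win
col 4: drop X → no win
col 5: drop X → no win
col 6: drop X → no win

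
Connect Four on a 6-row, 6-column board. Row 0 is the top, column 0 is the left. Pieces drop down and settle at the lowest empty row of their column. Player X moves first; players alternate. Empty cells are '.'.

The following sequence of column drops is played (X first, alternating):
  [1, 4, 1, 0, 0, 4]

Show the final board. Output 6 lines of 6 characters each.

Move 1: X drops in col 1, lands at row 5
Move 2: O drops in col 4, lands at row 5
Move 3: X drops in col 1, lands at row 4
Move 4: O drops in col 0, lands at row 5
Move 5: X drops in col 0, lands at row 4
Move 6: O drops in col 4, lands at row 4

Answer: ......
......
......
......
XX..O.
OX..O.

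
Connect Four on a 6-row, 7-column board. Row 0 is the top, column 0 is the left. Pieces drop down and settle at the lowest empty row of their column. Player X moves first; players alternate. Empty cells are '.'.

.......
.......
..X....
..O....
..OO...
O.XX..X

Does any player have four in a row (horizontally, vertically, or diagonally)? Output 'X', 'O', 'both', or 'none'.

none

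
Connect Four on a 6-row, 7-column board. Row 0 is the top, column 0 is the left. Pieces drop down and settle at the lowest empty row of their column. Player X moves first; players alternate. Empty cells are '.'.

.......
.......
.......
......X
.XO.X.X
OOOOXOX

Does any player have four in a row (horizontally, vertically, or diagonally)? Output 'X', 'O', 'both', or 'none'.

O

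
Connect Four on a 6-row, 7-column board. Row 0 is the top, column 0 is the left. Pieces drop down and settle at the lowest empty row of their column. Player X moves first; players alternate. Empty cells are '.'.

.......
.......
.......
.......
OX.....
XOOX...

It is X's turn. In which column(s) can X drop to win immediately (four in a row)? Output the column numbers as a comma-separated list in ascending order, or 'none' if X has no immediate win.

col 0: drop X → no win
col 1: drop X → no win
col 2: drop X → no win
col 3: drop X → no win
col 4: drop X → no win
col 5: drop X → no win
col 6: drop X → no win

Answer: none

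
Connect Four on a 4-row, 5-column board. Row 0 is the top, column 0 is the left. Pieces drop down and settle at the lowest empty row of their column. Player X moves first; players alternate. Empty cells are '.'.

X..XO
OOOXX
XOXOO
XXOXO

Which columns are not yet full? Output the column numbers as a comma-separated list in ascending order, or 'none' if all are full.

Answer: 1,2

Derivation:
col 0: top cell = 'X' → FULL
col 1: top cell = '.' → open
col 2: top cell = '.' → open
col 3: top cell = 'X' → FULL
col 4: top cell = 'O' → FULL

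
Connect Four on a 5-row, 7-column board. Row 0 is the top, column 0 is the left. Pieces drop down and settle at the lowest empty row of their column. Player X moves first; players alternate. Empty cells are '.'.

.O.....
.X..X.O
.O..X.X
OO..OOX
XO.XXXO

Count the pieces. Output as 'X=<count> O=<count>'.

X=9 O=9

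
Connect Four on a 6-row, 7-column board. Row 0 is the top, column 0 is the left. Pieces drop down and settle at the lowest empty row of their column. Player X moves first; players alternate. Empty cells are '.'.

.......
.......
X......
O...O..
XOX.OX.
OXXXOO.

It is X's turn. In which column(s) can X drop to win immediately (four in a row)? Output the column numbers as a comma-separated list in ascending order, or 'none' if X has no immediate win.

Answer: 1

Derivation:
col 0: drop X → no win
col 1: drop X → WIN!
col 2: drop X → no win
col 3: drop X → no win
col 4: drop X → no win
col 5: drop X → no win
col 6: drop X → no win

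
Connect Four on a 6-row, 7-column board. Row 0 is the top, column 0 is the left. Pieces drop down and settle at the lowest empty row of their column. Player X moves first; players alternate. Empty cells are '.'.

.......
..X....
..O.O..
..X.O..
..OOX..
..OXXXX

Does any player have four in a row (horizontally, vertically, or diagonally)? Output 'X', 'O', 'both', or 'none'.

X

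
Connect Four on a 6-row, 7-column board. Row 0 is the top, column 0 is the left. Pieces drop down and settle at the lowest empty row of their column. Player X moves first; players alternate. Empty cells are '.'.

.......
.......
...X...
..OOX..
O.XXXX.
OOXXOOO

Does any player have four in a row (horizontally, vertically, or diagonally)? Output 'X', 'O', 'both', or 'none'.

X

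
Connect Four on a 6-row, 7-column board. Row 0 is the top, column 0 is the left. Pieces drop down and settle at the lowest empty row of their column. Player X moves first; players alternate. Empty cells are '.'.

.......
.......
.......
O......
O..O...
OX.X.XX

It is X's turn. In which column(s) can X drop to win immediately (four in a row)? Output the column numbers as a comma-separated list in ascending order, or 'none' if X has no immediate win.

col 0: drop X → no win
col 1: drop X → no win
col 2: drop X → no win
col 3: drop X → no win
col 4: drop X → WIN!
col 5: drop X → no win
col 6: drop X → no win

Answer: 4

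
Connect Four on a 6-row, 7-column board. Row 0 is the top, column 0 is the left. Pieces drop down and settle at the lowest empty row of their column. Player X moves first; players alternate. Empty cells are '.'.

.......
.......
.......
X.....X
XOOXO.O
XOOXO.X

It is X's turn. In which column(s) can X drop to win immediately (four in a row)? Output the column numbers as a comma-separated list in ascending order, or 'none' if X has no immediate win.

Answer: 0

Derivation:
col 0: drop X → WIN!
col 1: drop X → no win
col 2: drop X → no win
col 3: drop X → no win
col 4: drop X → no win
col 5: drop X → no win
col 6: drop X → no win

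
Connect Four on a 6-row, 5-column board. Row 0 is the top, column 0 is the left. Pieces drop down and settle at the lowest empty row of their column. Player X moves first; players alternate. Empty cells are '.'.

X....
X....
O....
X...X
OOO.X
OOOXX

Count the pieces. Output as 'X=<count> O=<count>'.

X=7 O=7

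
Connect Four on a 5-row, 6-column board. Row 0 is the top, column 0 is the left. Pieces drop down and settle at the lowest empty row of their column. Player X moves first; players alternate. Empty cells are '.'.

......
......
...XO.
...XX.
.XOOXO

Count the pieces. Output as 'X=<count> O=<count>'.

X=5 O=4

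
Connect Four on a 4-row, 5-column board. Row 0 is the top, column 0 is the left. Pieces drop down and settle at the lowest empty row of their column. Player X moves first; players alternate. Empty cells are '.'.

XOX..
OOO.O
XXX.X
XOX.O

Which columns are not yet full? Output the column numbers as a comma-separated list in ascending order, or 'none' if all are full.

Answer: 3,4

Derivation:
col 0: top cell = 'X' → FULL
col 1: top cell = 'O' → FULL
col 2: top cell = 'X' → FULL
col 3: top cell = '.' → open
col 4: top cell = '.' → open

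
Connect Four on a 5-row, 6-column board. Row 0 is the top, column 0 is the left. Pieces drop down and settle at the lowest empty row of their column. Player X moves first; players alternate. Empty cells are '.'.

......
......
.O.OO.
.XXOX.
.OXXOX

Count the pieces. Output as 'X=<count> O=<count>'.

X=6 O=6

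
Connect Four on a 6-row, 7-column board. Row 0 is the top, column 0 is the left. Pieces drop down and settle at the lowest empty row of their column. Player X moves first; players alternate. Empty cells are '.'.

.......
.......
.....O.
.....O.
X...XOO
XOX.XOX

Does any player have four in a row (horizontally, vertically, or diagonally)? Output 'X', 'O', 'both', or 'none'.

O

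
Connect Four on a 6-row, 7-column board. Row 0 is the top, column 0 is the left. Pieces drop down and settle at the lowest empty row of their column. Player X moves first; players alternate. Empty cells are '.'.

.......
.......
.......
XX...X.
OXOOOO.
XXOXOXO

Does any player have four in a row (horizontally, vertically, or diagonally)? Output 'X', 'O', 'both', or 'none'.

O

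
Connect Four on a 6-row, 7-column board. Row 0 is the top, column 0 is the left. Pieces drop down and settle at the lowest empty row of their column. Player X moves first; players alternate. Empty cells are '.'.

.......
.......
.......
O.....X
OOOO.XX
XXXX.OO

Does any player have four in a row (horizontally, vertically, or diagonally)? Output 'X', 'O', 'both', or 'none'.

both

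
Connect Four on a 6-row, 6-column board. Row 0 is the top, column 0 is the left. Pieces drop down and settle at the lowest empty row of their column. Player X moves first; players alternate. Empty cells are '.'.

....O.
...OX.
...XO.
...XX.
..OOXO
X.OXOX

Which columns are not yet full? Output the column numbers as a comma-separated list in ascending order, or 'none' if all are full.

Answer: 0,1,2,3,5

Derivation:
col 0: top cell = '.' → open
col 1: top cell = '.' → open
col 2: top cell = '.' → open
col 3: top cell = '.' → open
col 4: top cell = 'O' → FULL
col 5: top cell = '.' → open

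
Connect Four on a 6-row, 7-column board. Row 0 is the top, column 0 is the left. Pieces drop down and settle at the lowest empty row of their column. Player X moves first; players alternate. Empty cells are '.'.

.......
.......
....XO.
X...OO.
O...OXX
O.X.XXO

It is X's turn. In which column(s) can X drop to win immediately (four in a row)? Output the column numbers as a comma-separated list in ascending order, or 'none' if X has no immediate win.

Answer: 3

Derivation:
col 0: drop X → no win
col 1: drop X → no win
col 2: drop X → no win
col 3: drop X → WIN!
col 4: drop X → no win
col 5: drop X → no win
col 6: drop X → no win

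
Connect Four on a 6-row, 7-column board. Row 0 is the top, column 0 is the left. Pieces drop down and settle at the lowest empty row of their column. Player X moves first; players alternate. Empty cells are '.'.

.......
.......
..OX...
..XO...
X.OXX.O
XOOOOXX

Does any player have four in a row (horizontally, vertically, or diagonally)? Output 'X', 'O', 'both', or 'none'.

O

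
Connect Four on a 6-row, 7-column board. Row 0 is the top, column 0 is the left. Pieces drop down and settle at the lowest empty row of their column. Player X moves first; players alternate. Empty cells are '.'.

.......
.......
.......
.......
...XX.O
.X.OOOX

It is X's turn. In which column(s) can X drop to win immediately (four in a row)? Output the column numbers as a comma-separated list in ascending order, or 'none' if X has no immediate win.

Answer: none

Derivation:
col 0: drop X → no win
col 1: drop X → no win
col 2: drop X → no win
col 3: drop X → no win
col 4: drop X → no win
col 5: drop X → no win
col 6: drop X → no win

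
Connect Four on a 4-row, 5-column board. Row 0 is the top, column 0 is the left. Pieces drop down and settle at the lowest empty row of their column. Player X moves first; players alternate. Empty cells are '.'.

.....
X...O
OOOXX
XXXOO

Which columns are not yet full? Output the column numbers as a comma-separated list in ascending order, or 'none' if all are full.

col 0: top cell = '.' → open
col 1: top cell = '.' → open
col 2: top cell = '.' → open
col 3: top cell = '.' → open
col 4: top cell = '.' → open

Answer: 0,1,2,3,4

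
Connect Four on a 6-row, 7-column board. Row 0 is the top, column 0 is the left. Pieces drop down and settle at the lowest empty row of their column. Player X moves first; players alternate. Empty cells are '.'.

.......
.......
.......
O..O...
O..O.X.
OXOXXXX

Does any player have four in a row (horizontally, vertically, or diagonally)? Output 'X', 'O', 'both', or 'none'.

X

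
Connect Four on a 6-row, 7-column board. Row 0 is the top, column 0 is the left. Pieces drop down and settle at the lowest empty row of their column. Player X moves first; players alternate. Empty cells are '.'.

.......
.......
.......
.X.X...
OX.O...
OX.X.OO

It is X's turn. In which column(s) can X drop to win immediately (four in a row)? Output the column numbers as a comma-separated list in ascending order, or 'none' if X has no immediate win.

col 0: drop X → no win
col 1: drop X → WIN!
col 2: drop X → no win
col 3: drop X → no win
col 4: drop X → no win
col 5: drop X → no win
col 6: drop X → no win

Answer: 1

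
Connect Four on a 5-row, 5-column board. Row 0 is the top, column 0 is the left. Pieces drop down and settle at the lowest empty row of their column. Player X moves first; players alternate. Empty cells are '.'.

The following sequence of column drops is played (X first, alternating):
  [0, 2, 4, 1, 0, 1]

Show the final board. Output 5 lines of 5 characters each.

Move 1: X drops in col 0, lands at row 4
Move 2: O drops in col 2, lands at row 4
Move 3: X drops in col 4, lands at row 4
Move 4: O drops in col 1, lands at row 4
Move 5: X drops in col 0, lands at row 3
Move 6: O drops in col 1, lands at row 3

Answer: .....
.....
.....
XO...
XOO.X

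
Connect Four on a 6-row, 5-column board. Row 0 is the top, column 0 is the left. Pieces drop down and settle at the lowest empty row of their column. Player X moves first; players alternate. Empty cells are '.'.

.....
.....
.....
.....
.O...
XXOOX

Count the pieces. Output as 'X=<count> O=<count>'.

X=3 O=3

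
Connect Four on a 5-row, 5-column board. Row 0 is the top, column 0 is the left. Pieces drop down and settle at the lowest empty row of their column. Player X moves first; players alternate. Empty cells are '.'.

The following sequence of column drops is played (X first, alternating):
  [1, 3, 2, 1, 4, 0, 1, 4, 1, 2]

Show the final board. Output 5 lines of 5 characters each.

Answer: .....
.X...
.X...
.OO.O
OXXOX

Derivation:
Move 1: X drops in col 1, lands at row 4
Move 2: O drops in col 3, lands at row 4
Move 3: X drops in col 2, lands at row 4
Move 4: O drops in col 1, lands at row 3
Move 5: X drops in col 4, lands at row 4
Move 6: O drops in col 0, lands at row 4
Move 7: X drops in col 1, lands at row 2
Move 8: O drops in col 4, lands at row 3
Move 9: X drops in col 1, lands at row 1
Move 10: O drops in col 2, lands at row 3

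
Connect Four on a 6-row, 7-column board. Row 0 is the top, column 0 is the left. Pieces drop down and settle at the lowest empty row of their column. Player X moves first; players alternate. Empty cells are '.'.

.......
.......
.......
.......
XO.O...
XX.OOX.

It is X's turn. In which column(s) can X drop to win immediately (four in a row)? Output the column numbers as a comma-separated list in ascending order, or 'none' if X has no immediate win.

col 0: drop X → no win
col 1: drop X → no win
col 2: drop X → no win
col 3: drop X → no win
col 4: drop X → no win
col 5: drop X → no win
col 6: drop X → no win

Answer: none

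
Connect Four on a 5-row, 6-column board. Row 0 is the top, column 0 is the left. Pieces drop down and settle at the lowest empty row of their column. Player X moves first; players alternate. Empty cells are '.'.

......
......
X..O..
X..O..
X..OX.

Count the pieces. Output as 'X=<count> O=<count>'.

X=4 O=3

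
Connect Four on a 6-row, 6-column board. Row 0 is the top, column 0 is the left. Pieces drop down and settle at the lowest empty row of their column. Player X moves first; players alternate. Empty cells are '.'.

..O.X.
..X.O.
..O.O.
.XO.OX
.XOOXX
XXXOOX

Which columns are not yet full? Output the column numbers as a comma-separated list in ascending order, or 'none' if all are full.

Answer: 0,1,3,5

Derivation:
col 0: top cell = '.' → open
col 1: top cell = '.' → open
col 2: top cell = 'O' → FULL
col 3: top cell = '.' → open
col 4: top cell = 'X' → FULL
col 5: top cell = '.' → open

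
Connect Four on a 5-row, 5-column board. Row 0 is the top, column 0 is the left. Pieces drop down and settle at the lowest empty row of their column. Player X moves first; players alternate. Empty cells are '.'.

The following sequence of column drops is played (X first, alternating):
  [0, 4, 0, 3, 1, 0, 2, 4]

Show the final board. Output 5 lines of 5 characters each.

Move 1: X drops in col 0, lands at row 4
Move 2: O drops in col 4, lands at row 4
Move 3: X drops in col 0, lands at row 3
Move 4: O drops in col 3, lands at row 4
Move 5: X drops in col 1, lands at row 4
Move 6: O drops in col 0, lands at row 2
Move 7: X drops in col 2, lands at row 4
Move 8: O drops in col 4, lands at row 3

Answer: .....
.....
O....
X...O
XXXOO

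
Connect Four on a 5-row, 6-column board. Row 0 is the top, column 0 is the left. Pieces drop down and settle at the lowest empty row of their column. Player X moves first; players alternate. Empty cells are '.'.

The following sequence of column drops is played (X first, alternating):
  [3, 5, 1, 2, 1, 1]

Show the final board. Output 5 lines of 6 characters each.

Answer: ......
......
.O....
.X....
.XOX.O

Derivation:
Move 1: X drops in col 3, lands at row 4
Move 2: O drops in col 5, lands at row 4
Move 3: X drops in col 1, lands at row 4
Move 4: O drops in col 2, lands at row 4
Move 5: X drops in col 1, lands at row 3
Move 6: O drops in col 1, lands at row 2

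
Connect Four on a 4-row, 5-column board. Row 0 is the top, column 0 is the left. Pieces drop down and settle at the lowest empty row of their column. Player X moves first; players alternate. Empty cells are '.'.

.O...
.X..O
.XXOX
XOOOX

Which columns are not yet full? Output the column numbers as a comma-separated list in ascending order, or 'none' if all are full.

col 0: top cell = '.' → open
col 1: top cell = 'O' → FULL
col 2: top cell = '.' → open
col 3: top cell = '.' → open
col 4: top cell = '.' → open

Answer: 0,2,3,4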